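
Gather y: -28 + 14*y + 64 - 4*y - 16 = 10*y + 20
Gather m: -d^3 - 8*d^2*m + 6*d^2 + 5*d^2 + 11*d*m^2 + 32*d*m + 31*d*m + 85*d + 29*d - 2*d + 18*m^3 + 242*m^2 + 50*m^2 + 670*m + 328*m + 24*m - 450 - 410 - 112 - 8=-d^3 + 11*d^2 + 112*d + 18*m^3 + m^2*(11*d + 292) + m*(-8*d^2 + 63*d + 1022) - 980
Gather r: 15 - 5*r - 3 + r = 12 - 4*r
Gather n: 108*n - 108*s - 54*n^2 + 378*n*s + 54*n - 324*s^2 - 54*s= -54*n^2 + n*(378*s + 162) - 324*s^2 - 162*s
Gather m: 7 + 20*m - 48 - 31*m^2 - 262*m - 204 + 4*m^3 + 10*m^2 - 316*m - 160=4*m^3 - 21*m^2 - 558*m - 405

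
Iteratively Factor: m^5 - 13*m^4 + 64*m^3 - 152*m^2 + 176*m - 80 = (m - 2)*(m^4 - 11*m^3 + 42*m^2 - 68*m + 40) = (m - 2)^2*(m^3 - 9*m^2 + 24*m - 20) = (m - 2)^3*(m^2 - 7*m + 10) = (m - 5)*(m - 2)^3*(m - 2)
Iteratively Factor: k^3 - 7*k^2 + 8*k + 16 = (k - 4)*(k^2 - 3*k - 4) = (k - 4)*(k + 1)*(k - 4)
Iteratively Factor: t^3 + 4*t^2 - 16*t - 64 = (t - 4)*(t^2 + 8*t + 16) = (t - 4)*(t + 4)*(t + 4)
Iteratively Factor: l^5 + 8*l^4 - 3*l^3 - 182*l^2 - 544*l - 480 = (l + 3)*(l^4 + 5*l^3 - 18*l^2 - 128*l - 160) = (l - 5)*(l + 3)*(l^3 + 10*l^2 + 32*l + 32) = (l - 5)*(l + 2)*(l + 3)*(l^2 + 8*l + 16) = (l - 5)*(l + 2)*(l + 3)*(l + 4)*(l + 4)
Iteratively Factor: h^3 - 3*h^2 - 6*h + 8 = (h - 1)*(h^2 - 2*h - 8) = (h - 4)*(h - 1)*(h + 2)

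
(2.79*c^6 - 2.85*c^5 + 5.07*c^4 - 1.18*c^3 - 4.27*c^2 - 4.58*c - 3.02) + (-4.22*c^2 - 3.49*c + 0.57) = 2.79*c^6 - 2.85*c^5 + 5.07*c^4 - 1.18*c^3 - 8.49*c^2 - 8.07*c - 2.45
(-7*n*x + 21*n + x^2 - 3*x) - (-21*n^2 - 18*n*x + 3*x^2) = 21*n^2 + 11*n*x + 21*n - 2*x^2 - 3*x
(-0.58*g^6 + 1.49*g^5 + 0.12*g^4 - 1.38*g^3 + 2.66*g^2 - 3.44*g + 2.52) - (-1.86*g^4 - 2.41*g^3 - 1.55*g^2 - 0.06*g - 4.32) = -0.58*g^6 + 1.49*g^5 + 1.98*g^4 + 1.03*g^3 + 4.21*g^2 - 3.38*g + 6.84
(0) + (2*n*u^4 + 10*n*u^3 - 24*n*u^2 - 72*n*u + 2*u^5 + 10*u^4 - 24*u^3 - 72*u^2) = 2*n*u^4 + 10*n*u^3 - 24*n*u^2 - 72*n*u + 2*u^5 + 10*u^4 - 24*u^3 - 72*u^2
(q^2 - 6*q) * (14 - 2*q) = -2*q^3 + 26*q^2 - 84*q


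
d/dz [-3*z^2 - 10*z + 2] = -6*z - 10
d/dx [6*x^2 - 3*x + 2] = 12*x - 3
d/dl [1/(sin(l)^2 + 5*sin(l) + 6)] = -(2*sin(l) + 5)*cos(l)/(sin(l)^2 + 5*sin(l) + 6)^2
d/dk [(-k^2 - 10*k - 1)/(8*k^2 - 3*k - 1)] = (83*k^2 + 18*k + 7)/(64*k^4 - 48*k^3 - 7*k^2 + 6*k + 1)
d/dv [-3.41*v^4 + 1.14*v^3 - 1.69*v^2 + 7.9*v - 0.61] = -13.64*v^3 + 3.42*v^2 - 3.38*v + 7.9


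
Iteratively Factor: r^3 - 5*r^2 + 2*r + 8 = (r - 2)*(r^2 - 3*r - 4) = (r - 2)*(r + 1)*(r - 4)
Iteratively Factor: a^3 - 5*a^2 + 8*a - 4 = (a - 1)*(a^2 - 4*a + 4) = (a - 2)*(a - 1)*(a - 2)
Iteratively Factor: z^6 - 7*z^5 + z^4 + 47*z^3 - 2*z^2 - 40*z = (z)*(z^5 - 7*z^4 + z^3 + 47*z^2 - 2*z - 40) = z*(z - 1)*(z^4 - 6*z^3 - 5*z^2 + 42*z + 40) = z*(z - 4)*(z - 1)*(z^3 - 2*z^2 - 13*z - 10) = z*(z - 4)*(z - 1)*(z + 2)*(z^2 - 4*z - 5) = z*(z - 5)*(z - 4)*(z - 1)*(z + 2)*(z + 1)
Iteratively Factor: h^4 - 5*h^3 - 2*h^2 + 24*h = (h + 2)*(h^3 - 7*h^2 + 12*h) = (h - 3)*(h + 2)*(h^2 - 4*h) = (h - 4)*(h - 3)*(h + 2)*(h)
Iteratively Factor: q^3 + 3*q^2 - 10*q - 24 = (q + 4)*(q^2 - q - 6) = (q + 2)*(q + 4)*(q - 3)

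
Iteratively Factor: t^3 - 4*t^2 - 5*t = (t - 5)*(t^2 + t) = t*(t - 5)*(t + 1)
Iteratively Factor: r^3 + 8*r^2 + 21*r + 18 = (r + 3)*(r^2 + 5*r + 6) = (r + 2)*(r + 3)*(r + 3)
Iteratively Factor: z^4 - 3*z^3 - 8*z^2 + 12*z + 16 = (z + 1)*(z^3 - 4*z^2 - 4*z + 16) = (z - 2)*(z + 1)*(z^2 - 2*z - 8) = (z - 4)*(z - 2)*(z + 1)*(z + 2)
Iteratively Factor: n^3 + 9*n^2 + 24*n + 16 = (n + 1)*(n^2 + 8*n + 16) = (n + 1)*(n + 4)*(n + 4)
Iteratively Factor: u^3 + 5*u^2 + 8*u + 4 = (u + 2)*(u^2 + 3*u + 2) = (u + 1)*(u + 2)*(u + 2)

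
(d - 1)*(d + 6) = d^2 + 5*d - 6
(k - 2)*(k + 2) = k^2 - 4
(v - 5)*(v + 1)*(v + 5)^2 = v^4 + 6*v^3 - 20*v^2 - 150*v - 125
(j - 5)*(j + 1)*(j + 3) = j^3 - j^2 - 17*j - 15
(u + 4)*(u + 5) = u^2 + 9*u + 20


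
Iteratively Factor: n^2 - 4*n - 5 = (n - 5)*(n + 1)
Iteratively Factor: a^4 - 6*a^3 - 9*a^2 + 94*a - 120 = (a + 4)*(a^3 - 10*a^2 + 31*a - 30) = (a - 5)*(a + 4)*(a^2 - 5*a + 6) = (a - 5)*(a - 3)*(a + 4)*(a - 2)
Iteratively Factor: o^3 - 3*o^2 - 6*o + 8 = (o + 2)*(o^2 - 5*o + 4) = (o - 4)*(o + 2)*(o - 1)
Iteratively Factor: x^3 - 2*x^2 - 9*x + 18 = (x + 3)*(x^2 - 5*x + 6) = (x - 2)*(x + 3)*(x - 3)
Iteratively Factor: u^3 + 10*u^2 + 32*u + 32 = (u + 4)*(u^2 + 6*u + 8) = (u + 4)^2*(u + 2)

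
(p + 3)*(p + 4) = p^2 + 7*p + 12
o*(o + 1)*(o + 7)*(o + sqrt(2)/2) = o^4 + sqrt(2)*o^3/2 + 8*o^3 + 4*sqrt(2)*o^2 + 7*o^2 + 7*sqrt(2)*o/2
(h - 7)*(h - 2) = h^2 - 9*h + 14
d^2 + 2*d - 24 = (d - 4)*(d + 6)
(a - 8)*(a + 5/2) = a^2 - 11*a/2 - 20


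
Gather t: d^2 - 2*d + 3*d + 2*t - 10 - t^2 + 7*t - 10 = d^2 + d - t^2 + 9*t - 20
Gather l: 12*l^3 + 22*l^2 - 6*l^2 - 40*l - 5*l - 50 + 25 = 12*l^3 + 16*l^2 - 45*l - 25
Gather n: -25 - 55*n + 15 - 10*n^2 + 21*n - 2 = -10*n^2 - 34*n - 12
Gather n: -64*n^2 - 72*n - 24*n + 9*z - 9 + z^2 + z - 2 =-64*n^2 - 96*n + z^2 + 10*z - 11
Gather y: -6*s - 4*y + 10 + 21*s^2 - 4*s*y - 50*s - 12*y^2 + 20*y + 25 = 21*s^2 - 56*s - 12*y^2 + y*(16 - 4*s) + 35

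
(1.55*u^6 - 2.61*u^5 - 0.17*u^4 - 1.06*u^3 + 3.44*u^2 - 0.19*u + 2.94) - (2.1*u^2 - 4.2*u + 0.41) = 1.55*u^6 - 2.61*u^5 - 0.17*u^4 - 1.06*u^3 + 1.34*u^2 + 4.01*u + 2.53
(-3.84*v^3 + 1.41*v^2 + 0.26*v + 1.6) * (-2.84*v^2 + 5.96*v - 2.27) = 10.9056*v^5 - 26.8908*v^4 + 16.382*v^3 - 6.1951*v^2 + 8.9458*v - 3.632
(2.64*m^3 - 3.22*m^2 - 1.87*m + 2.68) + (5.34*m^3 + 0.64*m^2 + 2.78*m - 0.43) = 7.98*m^3 - 2.58*m^2 + 0.91*m + 2.25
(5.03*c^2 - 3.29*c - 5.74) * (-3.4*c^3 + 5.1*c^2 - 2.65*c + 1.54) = -17.102*c^5 + 36.839*c^4 - 10.5925*c^3 - 12.8093*c^2 + 10.1444*c - 8.8396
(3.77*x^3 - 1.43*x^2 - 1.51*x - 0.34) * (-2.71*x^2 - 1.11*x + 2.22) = -10.2167*x^5 - 0.309400000000001*x^4 + 14.0488*x^3 - 0.5771*x^2 - 2.9748*x - 0.7548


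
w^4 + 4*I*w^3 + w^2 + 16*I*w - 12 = (w - 2*I)*(w + I)*(w + 2*I)*(w + 3*I)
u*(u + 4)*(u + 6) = u^3 + 10*u^2 + 24*u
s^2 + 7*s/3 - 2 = (s - 2/3)*(s + 3)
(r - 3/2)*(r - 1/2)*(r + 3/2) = r^3 - r^2/2 - 9*r/4 + 9/8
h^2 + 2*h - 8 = (h - 2)*(h + 4)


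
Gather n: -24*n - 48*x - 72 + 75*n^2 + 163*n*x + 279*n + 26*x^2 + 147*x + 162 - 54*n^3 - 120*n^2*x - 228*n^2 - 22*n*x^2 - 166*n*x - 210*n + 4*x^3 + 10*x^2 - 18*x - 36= -54*n^3 + n^2*(-120*x - 153) + n*(-22*x^2 - 3*x + 45) + 4*x^3 + 36*x^2 + 81*x + 54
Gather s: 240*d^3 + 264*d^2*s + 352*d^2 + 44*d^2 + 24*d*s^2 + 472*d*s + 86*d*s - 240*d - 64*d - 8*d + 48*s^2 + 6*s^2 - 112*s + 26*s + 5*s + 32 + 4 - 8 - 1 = 240*d^3 + 396*d^2 - 312*d + s^2*(24*d + 54) + s*(264*d^2 + 558*d - 81) + 27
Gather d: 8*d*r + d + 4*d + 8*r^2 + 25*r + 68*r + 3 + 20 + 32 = d*(8*r + 5) + 8*r^2 + 93*r + 55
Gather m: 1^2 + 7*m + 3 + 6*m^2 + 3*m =6*m^2 + 10*m + 4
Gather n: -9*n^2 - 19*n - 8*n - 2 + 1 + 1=-9*n^2 - 27*n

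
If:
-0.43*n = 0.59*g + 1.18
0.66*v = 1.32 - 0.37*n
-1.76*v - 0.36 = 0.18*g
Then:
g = -4.29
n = 3.15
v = 0.23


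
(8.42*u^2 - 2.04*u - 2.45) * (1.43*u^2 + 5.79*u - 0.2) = 12.0406*u^4 + 45.8346*u^3 - 16.9991*u^2 - 13.7775*u + 0.49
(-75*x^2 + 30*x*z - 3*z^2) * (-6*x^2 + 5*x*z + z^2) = 450*x^4 - 555*x^3*z + 93*x^2*z^2 + 15*x*z^3 - 3*z^4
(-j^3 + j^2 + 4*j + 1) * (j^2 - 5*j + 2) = -j^5 + 6*j^4 - 3*j^3 - 17*j^2 + 3*j + 2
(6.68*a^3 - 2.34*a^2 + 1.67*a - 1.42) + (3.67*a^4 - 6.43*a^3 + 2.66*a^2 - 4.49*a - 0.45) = 3.67*a^4 + 0.25*a^3 + 0.32*a^2 - 2.82*a - 1.87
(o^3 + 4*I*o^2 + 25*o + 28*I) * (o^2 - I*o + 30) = o^5 + 3*I*o^4 + 59*o^3 + 123*I*o^2 + 778*o + 840*I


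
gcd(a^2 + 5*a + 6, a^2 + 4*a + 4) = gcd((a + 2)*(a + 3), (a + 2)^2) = a + 2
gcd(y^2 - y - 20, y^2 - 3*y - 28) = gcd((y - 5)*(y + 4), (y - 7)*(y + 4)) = y + 4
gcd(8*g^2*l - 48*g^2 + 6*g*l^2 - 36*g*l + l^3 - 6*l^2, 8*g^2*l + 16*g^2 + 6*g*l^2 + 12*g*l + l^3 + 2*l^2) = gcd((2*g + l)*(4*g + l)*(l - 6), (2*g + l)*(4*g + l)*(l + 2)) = 8*g^2 + 6*g*l + l^2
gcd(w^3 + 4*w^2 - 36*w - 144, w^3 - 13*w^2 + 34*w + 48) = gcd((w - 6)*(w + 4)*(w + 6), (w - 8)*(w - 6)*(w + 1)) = w - 6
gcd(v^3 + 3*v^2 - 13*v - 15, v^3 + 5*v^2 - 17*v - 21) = v^2 - 2*v - 3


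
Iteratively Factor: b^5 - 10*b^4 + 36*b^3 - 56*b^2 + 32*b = (b)*(b^4 - 10*b^3 + 36*b^2 - 56*b + 32) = b*(b - 2)*(b^3 - 8*b^2 + 20*b - 16) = b*(b - 2)^2*(b^2 - 6*b + 8) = b*(b - 2)^3*(b - 4)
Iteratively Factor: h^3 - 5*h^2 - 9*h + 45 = (h - 3)*(h^2 - 2*h - 15) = (h - 5)*(h - 3)*(h + 3)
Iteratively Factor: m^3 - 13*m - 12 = (m - 4)*(m^2 + 4*m + 3) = (m - 4)*(m + 3)*(m + 1)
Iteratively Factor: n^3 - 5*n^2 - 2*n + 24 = (n - 3)*(n^2 - 2*n - 8) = (n - 3)*(n + 2)*(n - 4)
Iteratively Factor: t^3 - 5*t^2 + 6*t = (t)*(t^2 - 5*t + 6) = t*(t - 3)*(t - 2)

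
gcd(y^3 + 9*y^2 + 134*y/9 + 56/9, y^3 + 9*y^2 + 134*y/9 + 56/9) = y^3 + 9*y^2 + 134*y/9 + 56/9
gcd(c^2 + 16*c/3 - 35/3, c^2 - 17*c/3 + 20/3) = c - 5/3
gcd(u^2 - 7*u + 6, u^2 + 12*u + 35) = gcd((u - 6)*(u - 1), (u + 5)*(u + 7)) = 1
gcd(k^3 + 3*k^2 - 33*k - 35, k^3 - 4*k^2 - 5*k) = k^2 - 4*k - 5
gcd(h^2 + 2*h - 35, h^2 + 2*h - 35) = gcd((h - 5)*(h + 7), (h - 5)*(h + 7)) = h^2 + 2*h - 35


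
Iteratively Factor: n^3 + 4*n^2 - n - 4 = (n + 1)*(n^2 + 3*n - 4) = (n - 1)*(n + 1)*(n + 4)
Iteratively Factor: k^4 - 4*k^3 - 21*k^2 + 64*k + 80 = (k + 4)*(k^3 - 8*k^2 + 11*k + 20) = (k + 1)*(k + 4)*(k^2 - 9*k + 20) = (k - 5)*(k + 1)*(k + 4)*(k - 4)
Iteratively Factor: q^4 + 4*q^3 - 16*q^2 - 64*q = (q + 4)*(q^3 - 16*q) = (q - 4)*(q + 4)*(q^2 + 4*q) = (q - 4)*(q + 4)^2*(q)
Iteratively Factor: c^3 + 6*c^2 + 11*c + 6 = (c + 2)*(c^2 + 4*c + 3) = (c + 1)*(c + 2)*(c + 3)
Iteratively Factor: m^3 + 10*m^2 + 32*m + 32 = (m + 2)*(m^2 + 8*m + 16) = (m + 2)*(m + 4)*(m + 4)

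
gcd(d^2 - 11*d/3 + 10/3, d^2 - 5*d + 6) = d - 2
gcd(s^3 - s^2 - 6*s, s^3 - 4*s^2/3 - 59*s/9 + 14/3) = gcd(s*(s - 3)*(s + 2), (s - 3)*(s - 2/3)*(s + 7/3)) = s - 3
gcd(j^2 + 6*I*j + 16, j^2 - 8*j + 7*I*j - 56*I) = 1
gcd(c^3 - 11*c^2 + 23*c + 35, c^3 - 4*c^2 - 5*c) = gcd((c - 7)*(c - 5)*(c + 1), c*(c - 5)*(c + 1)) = c^2 - 4*c - 5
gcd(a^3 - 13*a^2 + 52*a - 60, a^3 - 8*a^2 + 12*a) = a^2 - 8*a + 12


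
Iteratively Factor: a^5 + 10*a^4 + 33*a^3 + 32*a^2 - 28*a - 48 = (a + 2)*(a^4 + 8*a^3 + 17*a^2 - 2*a - 24) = (a - 1)*(a + 2)*(a^3 + 9*a^2 + 26*a + 24) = (a - 1)*(a + 2)^2*(a^2 + 7*a + 12) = (a - 1)*(a + 2)^2*(a + 3)*(a + 4)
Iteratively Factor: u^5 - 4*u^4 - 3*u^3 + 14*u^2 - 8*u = (u - 1)*(u^4 - 3*u^3 - 6*u^2 + 8*u) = u*(u - 1)*(u^3 - 3*u^2 - 6*u + 8) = u*(u - 1)^2*(u^2 - 2*u - 8) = u*(u - 4)*(u - 1)^2*(u + 2)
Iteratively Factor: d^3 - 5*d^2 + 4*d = (d - 4)*(d^2 - d) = (d - 4)*(d - 1)*(d)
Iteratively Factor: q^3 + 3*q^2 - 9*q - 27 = (q + 3)*(q^2 - 9) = (q - 3)*(q + 3)*(q + 3)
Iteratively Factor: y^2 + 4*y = (y + 4)*(y)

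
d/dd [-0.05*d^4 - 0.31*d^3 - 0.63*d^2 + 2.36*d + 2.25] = -0.2*d^3 - 0.93*d^2 - 1.26*d + 2.36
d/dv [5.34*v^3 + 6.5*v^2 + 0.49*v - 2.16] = 16.02*v^2 + 13.0*v + 0.49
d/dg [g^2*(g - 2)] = g*(3*g - 4)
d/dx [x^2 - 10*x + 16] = 2*x - 10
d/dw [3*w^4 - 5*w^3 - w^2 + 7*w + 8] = 12*w^3 - 15*w^2 - 2*w + 7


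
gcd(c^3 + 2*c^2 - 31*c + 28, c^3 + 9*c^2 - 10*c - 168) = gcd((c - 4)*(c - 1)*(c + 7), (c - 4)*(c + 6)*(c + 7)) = c^2 + 3*c - 28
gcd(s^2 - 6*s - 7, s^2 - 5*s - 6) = s + 1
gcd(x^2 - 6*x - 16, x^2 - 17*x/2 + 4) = x - 8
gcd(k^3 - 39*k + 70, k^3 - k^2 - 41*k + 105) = k^2 + 2*k - 35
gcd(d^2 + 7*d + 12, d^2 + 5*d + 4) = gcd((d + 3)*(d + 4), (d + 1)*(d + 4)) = d + 4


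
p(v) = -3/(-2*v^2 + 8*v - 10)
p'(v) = -3*(4*v - 8)/(-2*v^2 + 8*v - 10)^2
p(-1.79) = 0.10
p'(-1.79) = 0.05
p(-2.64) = 0.07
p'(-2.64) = 0.03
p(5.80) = 0.10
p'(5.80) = -0.05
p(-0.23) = 0.25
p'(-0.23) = 0.19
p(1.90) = 1.49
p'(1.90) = 0.29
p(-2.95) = 0.06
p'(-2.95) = 0.02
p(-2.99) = 0.06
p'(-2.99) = 0.02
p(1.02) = 0.77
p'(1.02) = 0.76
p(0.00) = 0.30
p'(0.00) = 0.24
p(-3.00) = 0.06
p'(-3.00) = 0.02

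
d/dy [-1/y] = y^(-2)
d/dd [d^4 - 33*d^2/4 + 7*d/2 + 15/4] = 4*d^3 - 33*d/2 + 7/2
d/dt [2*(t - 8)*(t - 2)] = 4*t - 20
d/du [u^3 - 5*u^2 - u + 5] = 3*u^2 - 10*u - 1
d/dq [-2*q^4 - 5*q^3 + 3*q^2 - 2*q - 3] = -8*q^3 - 15*q^2 + 6*q - 2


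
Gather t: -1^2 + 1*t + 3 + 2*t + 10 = 3*t + 12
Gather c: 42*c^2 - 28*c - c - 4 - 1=42*c^2 - 29*c - 5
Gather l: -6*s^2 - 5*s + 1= -6*s^2 - 5*s + 1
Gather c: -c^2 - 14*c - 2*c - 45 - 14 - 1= -c^2 - 16*c - 60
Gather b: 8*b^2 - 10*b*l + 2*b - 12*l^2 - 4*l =8*b^2 + b*(2 - 10*l) - 12*l^2 - 4*l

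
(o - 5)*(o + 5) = o^2 - 25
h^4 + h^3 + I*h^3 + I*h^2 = h^2*(h + 1)*(h + I)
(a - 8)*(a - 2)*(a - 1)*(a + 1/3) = a^4 - 32*a^3/3 + 67*a^2/3 - 22*a/3 - 16/3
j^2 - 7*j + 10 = (j - 5)*(j - 2)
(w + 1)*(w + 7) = w^2 + 8*w + 7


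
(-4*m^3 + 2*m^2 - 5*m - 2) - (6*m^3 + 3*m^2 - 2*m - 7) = -10*m^3 - m^2 - 3*m + 5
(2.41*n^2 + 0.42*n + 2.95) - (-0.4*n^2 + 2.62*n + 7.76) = 2.81*n^2 - 2.2*n - 4.81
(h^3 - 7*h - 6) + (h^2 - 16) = h^3 + h^2 - 7*h - 22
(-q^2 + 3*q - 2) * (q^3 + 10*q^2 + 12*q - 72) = -q^5 - 7*q^4 + 16*q^3 + 88*q^2 - 240*q + 144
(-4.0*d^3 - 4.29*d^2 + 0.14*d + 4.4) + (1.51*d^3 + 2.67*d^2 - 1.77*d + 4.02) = -2.49*d^3 - 1.62*d^2 - 1.63*d + 8.42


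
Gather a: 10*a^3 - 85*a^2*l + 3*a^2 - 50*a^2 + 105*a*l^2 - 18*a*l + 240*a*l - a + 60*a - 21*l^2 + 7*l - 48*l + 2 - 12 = 10*a^3 + a^2*(-85*l - 47) + a*(105*l^2 + 222*l + 59) - 21*l^2 - 41*l - 10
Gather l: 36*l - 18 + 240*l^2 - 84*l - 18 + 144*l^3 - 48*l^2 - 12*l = 144*l^3 + 192*l^2 - 60*l - 36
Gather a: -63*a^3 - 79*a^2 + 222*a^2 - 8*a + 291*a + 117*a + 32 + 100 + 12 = -63*a^3 + 143*a^2 + 400*a + 144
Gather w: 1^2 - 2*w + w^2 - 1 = w^2 - 2*w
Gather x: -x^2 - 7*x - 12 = -x^2 - 7*x - 12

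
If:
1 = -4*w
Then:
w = -1/4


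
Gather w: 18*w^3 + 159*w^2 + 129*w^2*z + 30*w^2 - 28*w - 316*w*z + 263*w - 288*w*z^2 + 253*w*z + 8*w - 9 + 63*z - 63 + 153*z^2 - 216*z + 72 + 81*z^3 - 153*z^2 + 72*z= 18*w^3 + w^2*(129*z + 189) + w*(-288*z^2 - 63*z + 243) + 81*z^3 - 81*z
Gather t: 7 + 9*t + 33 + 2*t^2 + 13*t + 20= 2*t^2 + 22*t + 60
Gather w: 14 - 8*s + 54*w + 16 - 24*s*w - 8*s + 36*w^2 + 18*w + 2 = -16*s + 36*w^2 + w*(72 - 24*s) + 32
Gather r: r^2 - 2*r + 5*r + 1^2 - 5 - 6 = r^2 + 3*r - 10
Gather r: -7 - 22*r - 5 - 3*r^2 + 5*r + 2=-3*r^2 - 17*r - 10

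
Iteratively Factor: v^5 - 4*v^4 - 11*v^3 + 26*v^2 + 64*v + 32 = (v - 4)*(v^4 - 11*v^2 - 18*v - 8) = (v - 4)^2*(v^3 + 4*v^2 + 5*v + 2) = (v - 4)^2*(v + 1)*(v^2 + 3*v + 2) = (v - 4)^2*(v + 1)*(v + 2)*(v + 1)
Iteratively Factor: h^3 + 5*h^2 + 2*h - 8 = (h - 1)*(h^2 + 6*h + 8) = (h - 1)*(h + 4)*(h + 2)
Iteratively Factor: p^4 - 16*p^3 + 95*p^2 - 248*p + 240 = (p - 3)*(p^3 - 13*p^2 + 56*p - 80) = (p - 5)*(p - 3)*(p^2 - 8*p + 16) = (p - 5)*(p - 4)*(p - 3)*(p - 4)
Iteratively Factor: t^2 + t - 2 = (t - 1)*(t + 2)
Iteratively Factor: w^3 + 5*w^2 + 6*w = (w)*(w^2 + 5*w + 6) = w*(w + 3)*(w + 2)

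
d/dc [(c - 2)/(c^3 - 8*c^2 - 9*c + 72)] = (c^3 - 8*c^2 - 9*c + (c - 2)*(-3*c^2 + 16*c + 9) + 72)/(c^3 - 8*c^2 - 9*c + 72)^2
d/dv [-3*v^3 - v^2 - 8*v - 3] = -9*v^2 - 2*v - 8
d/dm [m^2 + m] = 2*m + 1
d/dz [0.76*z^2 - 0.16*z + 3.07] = 1.52*z - 0.16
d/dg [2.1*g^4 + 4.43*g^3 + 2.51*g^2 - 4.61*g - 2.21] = 8.4*g^3 + 13.29*g^2 + 5.02*g - 4.61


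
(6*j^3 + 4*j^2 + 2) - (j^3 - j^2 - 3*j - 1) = 5*j^3 + 5*j^2 + 3*j + 3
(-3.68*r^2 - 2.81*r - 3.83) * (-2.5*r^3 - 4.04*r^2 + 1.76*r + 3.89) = 9.2*r^5 + 21.8922*r^4 + 14.4506*r^3 - 3.7876*r^2 - 17.6717*r - 14.8987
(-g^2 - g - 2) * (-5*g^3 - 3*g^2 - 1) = 5*g^5 + 8*g^4 + 13*g^3 + 7*g^2 + g + 2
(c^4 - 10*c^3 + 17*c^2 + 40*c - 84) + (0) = c^4 - 10*c^3 + 17*c^2 + 40*c - 84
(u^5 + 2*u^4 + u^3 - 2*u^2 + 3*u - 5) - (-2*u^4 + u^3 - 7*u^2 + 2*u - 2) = u^5 + 4*u^4 + 5*u^2 + u - 3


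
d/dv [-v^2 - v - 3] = -2*v - 1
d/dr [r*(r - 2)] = 2*r - 2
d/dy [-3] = 0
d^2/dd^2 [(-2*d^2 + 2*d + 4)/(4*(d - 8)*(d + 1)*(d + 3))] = (-d^3 + 6*d^2 - 102*d + 218)/(d^6 - 15*d^5 + 3*d^4 + 595*d^3 - 72*d^2 - 8640*d - 13824)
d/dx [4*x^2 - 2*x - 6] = 8*x - 2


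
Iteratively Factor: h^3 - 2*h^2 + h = (h)*(h^2 - 2*h + 1) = h*(h - 1)*(h - 1)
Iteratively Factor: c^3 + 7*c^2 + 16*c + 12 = (c + 3)*(c^2 + 4*c + 4) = (c + 2)*(c + 3)*(c + 2)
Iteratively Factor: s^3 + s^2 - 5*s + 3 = (s - 1)*(s^2 + 2*s - 3) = (s - 1)^2*(s + 3)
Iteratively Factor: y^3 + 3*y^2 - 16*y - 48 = (y - 4)*(y^2 + 7*y + 12) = (y - 4)*(y + 3)*(y + 4)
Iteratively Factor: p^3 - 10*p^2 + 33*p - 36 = (p - 3)*(p^2 - 7*p + 12) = (p - 4)*(p - 3)*(p - 3)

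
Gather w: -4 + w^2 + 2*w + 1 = w^2 + 2*w - 3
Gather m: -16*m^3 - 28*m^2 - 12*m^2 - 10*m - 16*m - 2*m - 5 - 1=-16*m^3 - 40*m^2 - 28*m - 6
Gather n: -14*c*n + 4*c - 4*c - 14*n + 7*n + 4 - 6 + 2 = n*(-14*c - 7)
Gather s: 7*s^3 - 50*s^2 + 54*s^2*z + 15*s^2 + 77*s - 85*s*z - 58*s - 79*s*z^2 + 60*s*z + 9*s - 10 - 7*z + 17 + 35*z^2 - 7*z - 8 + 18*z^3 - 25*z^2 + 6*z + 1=7*s^3 + s^2*(54*z - 35) + s*(-79*z^2 - 25*z + 28) + 18*z^3 + 10*z^2 - 8*z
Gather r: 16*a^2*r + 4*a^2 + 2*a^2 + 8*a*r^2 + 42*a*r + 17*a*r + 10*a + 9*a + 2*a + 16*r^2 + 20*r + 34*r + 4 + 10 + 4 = 6*a^2 + 21*a + r^2*(8*a + 16) + r*(16*a^2 + 59*a + 54) + 18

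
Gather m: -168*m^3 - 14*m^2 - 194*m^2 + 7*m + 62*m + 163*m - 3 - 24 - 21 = -168*m^3 - 208*m^2 + 232*m - 48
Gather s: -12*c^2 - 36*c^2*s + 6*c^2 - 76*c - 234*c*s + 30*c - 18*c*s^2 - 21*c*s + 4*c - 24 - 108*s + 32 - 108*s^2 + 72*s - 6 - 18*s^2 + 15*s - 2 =-6*c^2 - 42*c + s^2*(-18*c - 126) + s*(-36*c^2 - 255*c - 21)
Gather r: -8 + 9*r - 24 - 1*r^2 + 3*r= -r^2 + 12*r - 32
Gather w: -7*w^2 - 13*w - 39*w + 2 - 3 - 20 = -7*w^2 - 52*w - 21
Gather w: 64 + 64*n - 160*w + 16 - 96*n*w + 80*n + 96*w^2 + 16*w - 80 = 144*n + 96*w^2 + w*(-96*n - 144)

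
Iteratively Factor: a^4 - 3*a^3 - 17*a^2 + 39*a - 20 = (a - 1)*(a^3 - 2*a^2 - 19*a + 20) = (a - 5)*(a - 1)*(a^2 + 3*a - 4) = (a - 5)*(a - 1)*(a + 4)*(a - 1)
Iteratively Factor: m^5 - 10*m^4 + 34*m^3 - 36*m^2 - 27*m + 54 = (m + 1)*(m^4 - 11*m^3 + 45*m^2 - 81*m + 54) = (m - 3)*(m + 1)*(m^3 - 8*m^2 + 21*m - 18) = (m - 3)^2*(m + 1)*(m^2 - 5*m + 6) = (m - 3)^3*(m + 1)*(m - 2)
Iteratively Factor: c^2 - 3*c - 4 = (c - 4)*(c + 1)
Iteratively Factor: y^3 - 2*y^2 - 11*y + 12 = (y + 3)*(y^2 - 5*y + 4) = (y - 1)*(y + 3)*(y - 4)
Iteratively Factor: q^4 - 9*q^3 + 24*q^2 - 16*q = (q - 1)*(q^3 - 8*q^2 + 16*q) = q*(q - 1)*(q^2 - 8*q + 16) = q*(q - 4)*(q - 1)*(q - 4)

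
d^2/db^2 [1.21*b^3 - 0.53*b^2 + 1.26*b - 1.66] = 7.26*b - 1.06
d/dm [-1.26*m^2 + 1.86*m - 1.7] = 1.86 - 2.52*m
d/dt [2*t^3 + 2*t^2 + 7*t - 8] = 6*t^2 + 4*t + 7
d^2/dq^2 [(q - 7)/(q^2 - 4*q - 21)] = 2/(q^3 + 9*q^2 + 27*q + 27)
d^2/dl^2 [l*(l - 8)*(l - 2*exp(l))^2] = -4*l^3*exp(l) + 16*l^2*exp(2*l) + 8*l^2*exp(l) + 12*l^2 - 96*l*exp(2*l) + 104*l*exp(l) - 48*l - 120*exp(2*l) + 64*exp(l)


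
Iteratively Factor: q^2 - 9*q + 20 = (q - 5)*(q - 4)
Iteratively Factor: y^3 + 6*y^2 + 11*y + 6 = (y + 3)*(y^2 + 3*y + 2) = (y + 1)*(y + 3)*(y + 2)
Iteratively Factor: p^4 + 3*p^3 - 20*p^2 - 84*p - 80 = (p + 2)*(p^3 + p^2 - 22*p - 40) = (p - 5)*(p + 2)*(p^2 + 6*p + 8) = (p - 5)*(p + 2)^2*(p + 4)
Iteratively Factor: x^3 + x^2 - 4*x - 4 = (x + 1)*(x^2 - 4) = (x - 2)*(x + 1)*(x + 2)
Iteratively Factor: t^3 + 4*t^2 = (t + 4)*(t^2) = t*(t + 4)*(t)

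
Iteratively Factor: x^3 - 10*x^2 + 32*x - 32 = (x - 4)*(x^2 - 6*x + 8) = (x - 4)*(x - 2)*(x - 4)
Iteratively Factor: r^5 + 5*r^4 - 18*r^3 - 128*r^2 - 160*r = (r + 4)*(r^4 + r^3 - 22*r^2 - 40*r) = r*(r + 4)*(r^3 + r^2 - 22*r - 40) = r*(r + 4)^2*(r^2 - 3*r - 10) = r*(r - 5)*(r + 4)^2*(r + 2)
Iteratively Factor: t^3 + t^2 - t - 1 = (t + 1)*(t^2 - 1) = (t + 1)^2*(t - 1)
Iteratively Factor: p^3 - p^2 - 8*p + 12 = (p - 2)*(p^2 + p - 6) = (p - 2)^2*(p + 3)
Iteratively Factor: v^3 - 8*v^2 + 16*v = (v - 4)*(v^2 - 4*v) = v*(v - 4)*(v - 4)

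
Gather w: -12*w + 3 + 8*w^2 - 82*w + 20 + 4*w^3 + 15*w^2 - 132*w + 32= 4*w^3 + 23*w^2 - 226*w + 55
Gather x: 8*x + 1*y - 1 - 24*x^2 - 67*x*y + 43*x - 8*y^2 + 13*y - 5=-24*x^2 + x*(51 - 67*y) - 8*y^2 + 14*y - 6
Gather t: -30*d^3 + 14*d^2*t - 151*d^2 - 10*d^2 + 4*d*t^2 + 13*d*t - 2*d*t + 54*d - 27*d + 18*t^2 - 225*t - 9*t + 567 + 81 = -30*d^3 - 161*d^2 + 27*d + t^2*(4*d + 18) + t*(14*d^2 + 11*d - 234) + 648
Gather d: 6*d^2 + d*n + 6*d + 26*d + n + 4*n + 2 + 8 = 6*d^2 + d*(n + 32) + 5*n + 10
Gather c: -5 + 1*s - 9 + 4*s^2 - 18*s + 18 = 4*s^2 - 17*s + 4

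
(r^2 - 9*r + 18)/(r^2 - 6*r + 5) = (r^2 - 9*r + 18)/(r^2 - 6*r + 5)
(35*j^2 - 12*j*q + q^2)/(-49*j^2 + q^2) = (-5*j + q)/(7*j + q)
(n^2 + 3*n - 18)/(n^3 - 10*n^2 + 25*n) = (n^2 + 3*n - 18)/(n*(n^2 - 10*n + 25))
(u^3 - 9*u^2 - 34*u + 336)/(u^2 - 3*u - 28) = (u^2 - 2*u - 48)/(u + 4)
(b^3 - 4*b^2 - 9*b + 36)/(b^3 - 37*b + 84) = (b + 3)/(b + 7)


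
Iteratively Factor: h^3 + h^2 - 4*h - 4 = (h - 2)*(h^2 + 3*h + 2) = (h - 2)*(h + 2)*(h + 1)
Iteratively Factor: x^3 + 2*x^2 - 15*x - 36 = (x - 4)*(x^2 + 6*x + 9) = (x - 4)*(x + 3)*(x + 3)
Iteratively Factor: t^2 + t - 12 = (t - 3)*(t + 4)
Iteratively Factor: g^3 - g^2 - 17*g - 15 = (g + 3)*(g^2 - 4*g - 5) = (g + 1)*(g + 3)*(g - 5)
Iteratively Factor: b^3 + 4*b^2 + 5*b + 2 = (b + 2)*(b^2 + 2*b + 1) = (b + 1)*(b + 2)*(b + 1)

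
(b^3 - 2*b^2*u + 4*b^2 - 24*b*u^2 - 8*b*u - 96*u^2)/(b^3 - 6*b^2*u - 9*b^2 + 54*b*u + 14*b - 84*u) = (b^2 + 4*b*u + 4*b + 16*u)/(b^2 - 9*b + 14)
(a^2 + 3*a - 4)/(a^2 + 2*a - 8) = (a - 1)/(a - 2)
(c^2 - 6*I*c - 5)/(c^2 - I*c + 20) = (c - I)/(c + 4*I)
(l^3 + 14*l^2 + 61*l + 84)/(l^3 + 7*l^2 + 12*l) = (l + 7)/l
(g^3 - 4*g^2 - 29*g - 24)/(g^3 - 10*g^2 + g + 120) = (g + 1)/(g - 5)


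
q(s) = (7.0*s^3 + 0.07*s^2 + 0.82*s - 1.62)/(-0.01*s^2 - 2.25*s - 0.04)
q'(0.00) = -2298.62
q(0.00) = 40.50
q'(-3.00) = 18.99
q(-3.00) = -29.07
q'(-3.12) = 19.78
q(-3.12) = -31.40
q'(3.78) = -22.97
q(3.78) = -43.80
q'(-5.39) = 34.79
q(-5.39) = -93.26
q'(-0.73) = 3.16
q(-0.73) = -3.07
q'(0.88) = -6.32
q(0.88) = -1.94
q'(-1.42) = 8.58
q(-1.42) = -7.24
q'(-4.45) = 28.52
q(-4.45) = -63.51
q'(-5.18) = 33.38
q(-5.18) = -86.10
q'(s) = (0.02*s + 2.25)*(7.0*s^3 + 0.07*s^2 + 0.82*s - 1.62)/(-0.01*s^2 - 2.25*s - 0.04)^2 + (21.0*s^2 + 0.14*s + 0.82)/(-0.01*s^2 - 2.25*s - 0.04)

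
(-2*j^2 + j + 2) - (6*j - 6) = -2*j^2 - 5*j + 8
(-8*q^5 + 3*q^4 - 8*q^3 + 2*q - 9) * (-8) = 64*q^5 - 24*q^4 + 64*q^3 - 16*q + 72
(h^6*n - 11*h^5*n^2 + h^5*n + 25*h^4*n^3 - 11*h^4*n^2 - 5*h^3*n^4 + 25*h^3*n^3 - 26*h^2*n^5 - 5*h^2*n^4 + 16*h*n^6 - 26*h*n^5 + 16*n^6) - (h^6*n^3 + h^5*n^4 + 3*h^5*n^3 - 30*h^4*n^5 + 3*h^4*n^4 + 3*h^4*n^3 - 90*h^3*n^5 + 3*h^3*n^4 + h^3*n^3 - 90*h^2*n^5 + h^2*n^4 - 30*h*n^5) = -h^6*n^3 + h^6*n - h^5*n^4 - 3*h^5*n^3 - 11*h^5*n^2 + h^5*n + 30*h^4*n^5 - 3*h^4*n^4 + 22*h^4*n^3 - 11*h^4*n^2 + 90*h^3*n^5 - 8*h^3*n^4 + 24*h^3*n^3 + 64*h^2*n^5 - 6*h^2*n^4 + 16*h*n^6 + 4*h*n^5 + 16*n^6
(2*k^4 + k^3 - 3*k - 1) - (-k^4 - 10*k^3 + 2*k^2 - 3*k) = 3*k^4 + 11*k^3 - 2*k^2 - 1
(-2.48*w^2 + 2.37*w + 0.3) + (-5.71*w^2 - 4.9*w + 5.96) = -8.19*w^2 - 2.53*w + 6.26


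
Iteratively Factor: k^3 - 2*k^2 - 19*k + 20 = (k - 1)*(k^2 - k - 20) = (k - 1)*(k + 4)*(k - 5)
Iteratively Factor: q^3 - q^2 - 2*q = (q - 2)*(q^2 + q) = (q - 2)*(q + 1)*(q)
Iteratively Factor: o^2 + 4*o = (o + 4)*(o)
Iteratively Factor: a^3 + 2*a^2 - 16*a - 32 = (a + 4)*(a^2 - 2*a - 8) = (a + 2)*(a + 4)*(a - 4)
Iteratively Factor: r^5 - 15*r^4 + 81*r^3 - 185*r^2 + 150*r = (r - 5)*(r^4 - 10*r^3 + 31*r^2 - 30*r) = (r - 5)*(r - 3)*(r^3 - 7*r^2 + 10*r) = r*(r - 5)*(r - 3)*(r^2 - 7*r + 10) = r*(r - 5)*(r - 3)*(r - 2)*(r - 5)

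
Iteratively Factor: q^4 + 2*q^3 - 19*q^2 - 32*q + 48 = (q - 4)*(q^3 + 6*q^2 + 5*q - 12) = (q - 4)*(q + 4)*(q^2 + 2*q - 3) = (q - 4)*(q - 1)*(q + 4)*(q + 3)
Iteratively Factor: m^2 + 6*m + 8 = (m + 2)*(m + 4)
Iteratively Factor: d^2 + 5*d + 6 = (d + 3)*(d + 2)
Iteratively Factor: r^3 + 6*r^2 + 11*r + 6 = (r + 3)*(r^2 + 3*r + 2) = (r + 1)*(r + 3)*(r + 2)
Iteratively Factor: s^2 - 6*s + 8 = (s - 4)*(s - 2)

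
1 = 1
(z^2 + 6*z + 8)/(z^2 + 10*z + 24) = (z + 2)/(z + 6)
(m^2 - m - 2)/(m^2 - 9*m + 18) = (m^2 - m - 2)/(m^2 - 9*m + 18)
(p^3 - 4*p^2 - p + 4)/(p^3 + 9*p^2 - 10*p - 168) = (p^2 - 1)/(p^2 + 13*p + 42)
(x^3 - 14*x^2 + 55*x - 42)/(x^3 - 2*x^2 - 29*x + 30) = (x - 7)/(x + 5)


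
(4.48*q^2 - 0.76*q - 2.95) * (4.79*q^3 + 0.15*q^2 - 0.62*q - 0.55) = 21.4592*q^5 - 2.9684*q^4 - 17.0221*q^3 - 2.4353*q^2 + 2.247*q + 1.6225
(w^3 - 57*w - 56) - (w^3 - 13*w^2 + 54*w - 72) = 13*w^2 - 111*w + 16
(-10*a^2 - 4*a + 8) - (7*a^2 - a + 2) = -17*a^2 - 3*a + 6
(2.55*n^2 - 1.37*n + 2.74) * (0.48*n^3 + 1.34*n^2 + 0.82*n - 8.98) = 1.224*n^5 + 2.7594*n^4 + 1.5704*n^3 - 20.3508*n^2 + 14.5494*n - 24.6052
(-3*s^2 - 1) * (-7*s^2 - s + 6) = 21*s^4 + 3*s^3 - 11*s^2 + s - 6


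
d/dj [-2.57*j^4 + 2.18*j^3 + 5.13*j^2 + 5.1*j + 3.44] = -10.28*j^3 + 6.54*j^2 + 10.26*j + 5.1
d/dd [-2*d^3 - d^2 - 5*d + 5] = -6*d^2 - 2*d - 5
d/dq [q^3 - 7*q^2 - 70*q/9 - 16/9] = 3*q^2 - 14*q - 70/9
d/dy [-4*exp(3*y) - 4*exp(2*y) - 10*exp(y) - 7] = (-12*exp(2*y) - 8*exp(y) - 10)*exp(y)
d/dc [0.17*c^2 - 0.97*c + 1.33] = 0.34*c - 0.97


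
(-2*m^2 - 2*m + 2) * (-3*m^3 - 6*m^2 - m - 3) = 6*m^5 + 18*m^4 + 8*m^3 - 4*m^2 + 4*m - 6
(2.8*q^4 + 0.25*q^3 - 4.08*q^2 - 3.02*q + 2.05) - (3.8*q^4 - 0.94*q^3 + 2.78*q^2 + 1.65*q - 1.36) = -1.0*q^4 + 1.19*q^3 - 6.86*q^2 - 4.67*q + 3.41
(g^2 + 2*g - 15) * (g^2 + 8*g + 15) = g^4 + 10*g^3 + 16*g^2 - 90*g - 225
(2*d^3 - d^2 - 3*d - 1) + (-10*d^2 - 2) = 2*d^3 - 11*d^2 - 3*d - 3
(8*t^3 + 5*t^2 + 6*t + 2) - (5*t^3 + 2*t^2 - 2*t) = 3*t^3 + 3*t^2 + 8*t + 2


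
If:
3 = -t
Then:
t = -3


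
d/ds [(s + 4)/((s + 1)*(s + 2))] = (-s^2 - 8*s - 10)/(s^4 + 6*s^3 + 13*s^2 + 12*s + 4)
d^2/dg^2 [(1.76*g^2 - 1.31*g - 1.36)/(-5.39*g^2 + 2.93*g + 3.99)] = (5.6843418860808e-14*g^4 + 20.526198*g^3 + 9.96071999999992*g^2 + 40.169514*g - 4.820866)/(156.590819*g^6 - 255.367959*g^5 - 208.935804*g^4 + 352.923481*g^3 + 154.666764*g^2 - 139.937679*g - 63.521199)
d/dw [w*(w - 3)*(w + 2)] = 3*w^2 - 2*w - 6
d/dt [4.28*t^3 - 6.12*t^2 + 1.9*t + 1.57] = 12.84*t^2 - 12.24*t + 1.9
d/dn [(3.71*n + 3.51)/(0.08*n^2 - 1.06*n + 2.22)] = (-0.2968*n^2 - 0.5616*n + 11.9568)/(0.0064*n^4 - 0.1696*n^3 + 1.4788*n^2 - 4.7064*n + 4.9284)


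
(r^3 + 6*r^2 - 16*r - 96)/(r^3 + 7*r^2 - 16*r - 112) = (r + 6)/(r + 7)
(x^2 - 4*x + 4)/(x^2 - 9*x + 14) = (x - 2)/(x - 7)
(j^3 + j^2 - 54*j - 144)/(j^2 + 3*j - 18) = (j^2 - 5*j - 24)/(j - 3)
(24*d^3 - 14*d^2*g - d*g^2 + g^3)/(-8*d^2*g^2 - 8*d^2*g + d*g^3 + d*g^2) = (-24*d^3 + 14*d^2*g + d*g^2 - g^3)/(d*g*(8*d*g + 8*d - g^2 - g))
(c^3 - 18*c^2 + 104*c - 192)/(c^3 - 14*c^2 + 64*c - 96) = (c - 8)/(c - 4)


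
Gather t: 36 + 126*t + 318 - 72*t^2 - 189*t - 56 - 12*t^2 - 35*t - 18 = -84*t^2 - 98*t + 280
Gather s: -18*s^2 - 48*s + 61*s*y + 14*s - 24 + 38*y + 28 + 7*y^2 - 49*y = -18*s^2 + s*(61*y - 34) + 7*y^2 - 11*y + 4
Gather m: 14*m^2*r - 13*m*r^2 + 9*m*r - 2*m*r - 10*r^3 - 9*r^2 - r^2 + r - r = 14*m^2*r + m*(-13*r^2 + 7*r) - 10*r^3 - 10*r^2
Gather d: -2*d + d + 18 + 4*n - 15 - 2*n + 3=-d + 2*n + 6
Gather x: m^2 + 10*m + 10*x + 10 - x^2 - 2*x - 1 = m^2 + 10*m - x^2 + 8*x + 9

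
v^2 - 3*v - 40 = (v - 8)*(v + 5)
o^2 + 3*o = o*(o + 3)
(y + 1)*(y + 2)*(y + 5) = y^3 + 8*y^2 + 17*y + 10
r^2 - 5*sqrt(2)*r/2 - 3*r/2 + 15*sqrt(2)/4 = (r - 3/2)*(r - 5*sqrt(2)/2)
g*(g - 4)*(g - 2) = g^3 - 6*g^2 + 8*g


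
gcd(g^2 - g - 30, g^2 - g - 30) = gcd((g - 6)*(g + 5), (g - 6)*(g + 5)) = g^2 - g - 30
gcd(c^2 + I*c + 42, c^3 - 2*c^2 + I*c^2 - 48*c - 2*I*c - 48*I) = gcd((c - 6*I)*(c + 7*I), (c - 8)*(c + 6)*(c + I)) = 1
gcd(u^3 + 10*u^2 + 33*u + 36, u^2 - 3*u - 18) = u + 3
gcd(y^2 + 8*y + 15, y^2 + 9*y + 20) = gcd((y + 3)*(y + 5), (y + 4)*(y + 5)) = y + 5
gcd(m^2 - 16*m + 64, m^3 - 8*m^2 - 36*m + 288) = m - 8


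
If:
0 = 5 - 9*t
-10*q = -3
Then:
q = 3/10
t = 5/9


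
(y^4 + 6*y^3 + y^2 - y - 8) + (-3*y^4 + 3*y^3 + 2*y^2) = -2*y^4 + 9*y^3 + 3*y^2 - y - 8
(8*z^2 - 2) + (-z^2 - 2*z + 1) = 7*z^2 - 2*z - 1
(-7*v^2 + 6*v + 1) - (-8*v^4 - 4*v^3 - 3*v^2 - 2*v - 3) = 8*v^4 + 4*v^3 - 4*v^2 + 8*v + 4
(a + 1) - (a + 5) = -4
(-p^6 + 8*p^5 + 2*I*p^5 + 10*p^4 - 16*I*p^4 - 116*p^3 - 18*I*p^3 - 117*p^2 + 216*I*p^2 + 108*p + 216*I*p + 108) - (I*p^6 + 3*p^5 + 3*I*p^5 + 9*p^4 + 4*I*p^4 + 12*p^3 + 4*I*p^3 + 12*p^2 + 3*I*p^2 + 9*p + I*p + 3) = -p^6 - I*p^6 + 5*p^5 - I*p^5 + p^4 - 20*I*p^4 - 128*p^3 - 22*I*p^3 - 129*p^2 + 213*I*p^2 + 99*p + 215*I*p + 105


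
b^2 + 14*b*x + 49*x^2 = (b + 7*x)^2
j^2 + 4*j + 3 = (j + 1)*(j + 3)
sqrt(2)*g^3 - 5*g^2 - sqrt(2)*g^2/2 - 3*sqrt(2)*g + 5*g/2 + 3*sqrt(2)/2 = (g - 1/2)*(g - 3*sqrt(2))*(sqrt(2)*g + 1)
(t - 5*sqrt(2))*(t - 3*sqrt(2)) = t^2 - 8*sqrt(2)*t + 30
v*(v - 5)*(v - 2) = v^3 - 7*v^2 + 10*v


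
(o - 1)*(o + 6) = o^2 + 5*o - 6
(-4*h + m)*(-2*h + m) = 8*h^2 - 6*h*m + m^2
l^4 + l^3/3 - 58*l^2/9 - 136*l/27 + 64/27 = (l - 8/3)*(l - 1/3)*(l + 4/3)*(l + 2)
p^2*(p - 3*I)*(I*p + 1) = I*p^4 + 4*p^3 - 3*I*p^2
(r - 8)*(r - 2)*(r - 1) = r^3 - 11*r^2 + 26*r - 16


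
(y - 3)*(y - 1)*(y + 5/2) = y^3 - 3*y^2/2 - 7*y + 15/2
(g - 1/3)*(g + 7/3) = g^2 + 2*g - 7/9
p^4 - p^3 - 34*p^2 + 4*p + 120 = (p - 6)*(p - 2)*(p + 2)*(p + 5)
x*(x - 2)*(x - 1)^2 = x^4 - 4*x^3 + 5*x^2 - 2*x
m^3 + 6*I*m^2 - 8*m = m*(m + 2*I)*(m + 4*I)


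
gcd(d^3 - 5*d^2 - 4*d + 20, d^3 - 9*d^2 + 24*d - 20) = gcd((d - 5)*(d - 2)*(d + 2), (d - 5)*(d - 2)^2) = d^2 - 7*d + 10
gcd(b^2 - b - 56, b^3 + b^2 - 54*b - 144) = b - 8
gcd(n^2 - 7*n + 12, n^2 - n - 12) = n - 4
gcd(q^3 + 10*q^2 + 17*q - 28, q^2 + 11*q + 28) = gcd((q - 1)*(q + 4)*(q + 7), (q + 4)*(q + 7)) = q^2 + 11*q + 28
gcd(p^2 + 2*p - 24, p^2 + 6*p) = p + 6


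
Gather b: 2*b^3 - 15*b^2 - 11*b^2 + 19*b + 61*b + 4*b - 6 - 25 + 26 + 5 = 2*b^3 - 26*b^2 + 84*b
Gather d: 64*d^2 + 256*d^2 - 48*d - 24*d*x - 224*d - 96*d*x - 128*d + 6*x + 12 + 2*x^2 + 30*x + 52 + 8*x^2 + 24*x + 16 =320*d^2 + d*(-120*x - 400) + 10*x^2 + 60*x + 80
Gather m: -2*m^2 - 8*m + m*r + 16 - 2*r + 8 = -2*m^2 + m*(r - 8) - 2*r + 24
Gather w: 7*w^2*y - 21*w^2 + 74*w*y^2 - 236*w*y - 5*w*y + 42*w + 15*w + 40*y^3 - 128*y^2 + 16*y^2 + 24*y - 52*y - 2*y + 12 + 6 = w^2*(7*y - 21) + w*(74*y^2 - 241*y + 57) + 40*y^3 - 112*y^2 - 30*y + 18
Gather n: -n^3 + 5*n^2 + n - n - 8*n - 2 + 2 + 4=-n^3 + 5*n^2 - 8*n + 4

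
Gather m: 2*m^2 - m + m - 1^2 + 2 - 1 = 2*m^2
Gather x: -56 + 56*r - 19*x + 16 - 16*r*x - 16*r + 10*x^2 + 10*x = 40*r + 10*x^2 + x*(-16*r - 9) - 40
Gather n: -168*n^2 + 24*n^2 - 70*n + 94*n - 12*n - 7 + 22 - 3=-144*n^2 + 12*n + 12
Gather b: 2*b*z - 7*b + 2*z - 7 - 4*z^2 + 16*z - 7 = b*(2*z - 7) - 4*z^2 + 18*z - 14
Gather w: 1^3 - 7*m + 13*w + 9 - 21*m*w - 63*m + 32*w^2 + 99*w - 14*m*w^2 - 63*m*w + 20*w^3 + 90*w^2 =-70*m + 20*w^3 + w^2*(122 - 14*m) + w*(112 - 84*m) + 10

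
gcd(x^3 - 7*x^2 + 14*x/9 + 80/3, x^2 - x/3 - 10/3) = x + 5/3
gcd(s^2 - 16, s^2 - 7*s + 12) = s - 4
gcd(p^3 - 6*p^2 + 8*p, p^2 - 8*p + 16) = p - 4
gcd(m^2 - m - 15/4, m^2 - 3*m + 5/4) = m - 5/2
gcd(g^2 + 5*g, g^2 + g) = g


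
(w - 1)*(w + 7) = w^2 + 6*w - 7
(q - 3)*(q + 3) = q^2 - 9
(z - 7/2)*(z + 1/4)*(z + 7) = z^3 + 15*z^2/4 - 189*z/8 - 49/8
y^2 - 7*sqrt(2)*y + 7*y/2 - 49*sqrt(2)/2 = (y + 7/2)*(y - 7*sqrt(2))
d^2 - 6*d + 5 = (d - 5)*(d - 1)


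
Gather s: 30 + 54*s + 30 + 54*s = 108*s + 60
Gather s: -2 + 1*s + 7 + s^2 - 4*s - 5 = s^2 - 3*s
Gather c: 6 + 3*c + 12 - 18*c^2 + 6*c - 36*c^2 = -54*c^2 + 9*c + 18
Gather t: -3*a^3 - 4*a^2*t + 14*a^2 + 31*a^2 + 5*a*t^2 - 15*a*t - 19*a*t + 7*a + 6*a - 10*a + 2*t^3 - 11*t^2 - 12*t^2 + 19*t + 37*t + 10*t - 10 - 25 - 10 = -3*a^3 + 45*a^2 + 3*a + 2*t^3 + t^2*(5*a - 23) + t*(-4*a^2 - 34*a + 66) - 45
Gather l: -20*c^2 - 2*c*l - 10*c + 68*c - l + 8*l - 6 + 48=-20*c^2 + 58*c + l*(7 - 2*c) + 42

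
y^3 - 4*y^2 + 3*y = y*(y - 3)*(y - 1)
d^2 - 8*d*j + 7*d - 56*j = (d + 7)*(d - 8*j)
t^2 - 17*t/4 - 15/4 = (t - 5)*(t + 3/4)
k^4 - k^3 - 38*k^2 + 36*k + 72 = (k - 6)*(k - 2)*(k + 1)*(k + 6)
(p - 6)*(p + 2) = p^2 - 4*p - 12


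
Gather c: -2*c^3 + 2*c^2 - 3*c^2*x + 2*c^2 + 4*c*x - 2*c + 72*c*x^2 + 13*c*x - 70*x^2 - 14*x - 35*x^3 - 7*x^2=-2*c^3 + c^2*(4 - 3*x) + c*(72*x^2 + 17*x - 2) - 35*x^3 - 77*x^2 - 14*x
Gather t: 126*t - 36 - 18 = 126*t - 54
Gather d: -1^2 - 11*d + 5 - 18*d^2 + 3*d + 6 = -18*d^2 - 8*d + 10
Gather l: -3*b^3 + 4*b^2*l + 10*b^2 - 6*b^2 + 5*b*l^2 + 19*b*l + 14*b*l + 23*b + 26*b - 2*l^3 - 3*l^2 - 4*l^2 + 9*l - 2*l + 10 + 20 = -3*b^3 + 4*b^2 + 49*b - 2*l^3 + l^2*(5*b - 7) + l*(4*b^2 + 33*b + 7) + 30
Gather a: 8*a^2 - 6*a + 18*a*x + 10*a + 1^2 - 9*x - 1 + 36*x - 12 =8*a^2 + a*(18*x + 4) + 27*x - 12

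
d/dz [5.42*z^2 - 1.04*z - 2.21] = 10.84*z - 1.04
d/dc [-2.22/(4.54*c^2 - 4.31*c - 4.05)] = (20.1576*c - 9.5682)/(-4.54*c^2 + 4.31*c + 4.05)^2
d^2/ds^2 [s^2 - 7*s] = 2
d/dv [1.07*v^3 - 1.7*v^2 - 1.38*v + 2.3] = 3.21*v^2 - 3.4*v - 1.38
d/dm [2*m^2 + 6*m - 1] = 4*m + 6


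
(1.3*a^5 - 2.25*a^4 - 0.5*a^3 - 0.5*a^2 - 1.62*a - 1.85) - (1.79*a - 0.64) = 1.3*a^5 - 2.25*a^4 - 0.5*a^3 - 0.5*a^2 - 3.41*a - 1.21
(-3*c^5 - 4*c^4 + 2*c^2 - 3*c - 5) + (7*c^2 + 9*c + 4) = -3*c^5 - 4*c^4 + 9*c^2 + 6*c - 1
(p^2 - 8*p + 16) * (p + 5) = p^3 - 3*p^2 - 24*p + 80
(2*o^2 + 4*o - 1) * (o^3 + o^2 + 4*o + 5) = 2*o^5 + 6*o^4 + 11*o^3 + 25*o^2 + 16*o - 5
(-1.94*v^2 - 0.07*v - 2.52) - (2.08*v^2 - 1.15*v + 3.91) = -4.02*v^2 + 1.08*v - 6.43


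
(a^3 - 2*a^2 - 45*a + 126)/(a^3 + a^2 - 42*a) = (a - 3)/a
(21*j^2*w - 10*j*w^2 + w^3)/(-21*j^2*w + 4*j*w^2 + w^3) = (-7*j + w)/(7*j + w)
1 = 1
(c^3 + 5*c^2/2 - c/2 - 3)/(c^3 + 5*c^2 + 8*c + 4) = (2*c^2 + c - 3)/(2*(c^2 + 3*c + 2))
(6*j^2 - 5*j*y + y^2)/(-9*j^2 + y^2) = (-2*j + y)/(3*j + y)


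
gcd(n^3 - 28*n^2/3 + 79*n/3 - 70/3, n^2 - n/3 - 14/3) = n - 7/3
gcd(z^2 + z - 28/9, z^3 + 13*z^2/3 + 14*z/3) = z + 7/3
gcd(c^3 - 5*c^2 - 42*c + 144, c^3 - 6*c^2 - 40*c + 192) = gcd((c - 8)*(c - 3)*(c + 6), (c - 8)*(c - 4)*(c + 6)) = c^2 - 2*c - 48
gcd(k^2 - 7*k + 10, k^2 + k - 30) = k - 5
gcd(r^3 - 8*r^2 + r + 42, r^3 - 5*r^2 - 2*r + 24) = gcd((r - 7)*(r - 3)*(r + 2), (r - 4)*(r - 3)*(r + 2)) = r^2 - r - 6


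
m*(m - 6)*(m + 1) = m^3 - 5*m^2 - 6*m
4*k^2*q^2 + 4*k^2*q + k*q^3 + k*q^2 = q*(4*k + q)*(k*q + k)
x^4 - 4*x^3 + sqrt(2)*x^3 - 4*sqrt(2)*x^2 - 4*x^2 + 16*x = x*(x - 4)*(x - sqrt(2))*(x + 2*sqrt(2))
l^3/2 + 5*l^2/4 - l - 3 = (l/2 + 1)*(l - 3/2)*(l + 2)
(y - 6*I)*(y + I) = y^2 - 5*I*y + 6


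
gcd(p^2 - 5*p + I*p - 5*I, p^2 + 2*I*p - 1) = p + I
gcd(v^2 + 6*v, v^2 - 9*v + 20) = 1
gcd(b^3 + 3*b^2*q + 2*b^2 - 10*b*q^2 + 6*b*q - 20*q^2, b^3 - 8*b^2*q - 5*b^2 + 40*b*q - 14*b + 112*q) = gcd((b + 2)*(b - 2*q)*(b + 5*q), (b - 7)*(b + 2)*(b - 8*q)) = b + 2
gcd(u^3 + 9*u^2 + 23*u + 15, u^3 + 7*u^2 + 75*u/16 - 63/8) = 1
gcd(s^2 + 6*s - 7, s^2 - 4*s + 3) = s - 1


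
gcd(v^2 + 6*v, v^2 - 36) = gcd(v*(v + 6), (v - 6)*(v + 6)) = v + 6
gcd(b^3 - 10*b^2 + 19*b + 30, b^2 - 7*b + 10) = b - 5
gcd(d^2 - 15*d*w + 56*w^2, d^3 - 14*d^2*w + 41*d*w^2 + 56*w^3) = d^2 - 15*d*w + 56*w^2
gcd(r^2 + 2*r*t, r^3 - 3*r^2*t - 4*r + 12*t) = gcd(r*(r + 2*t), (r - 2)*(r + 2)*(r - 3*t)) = 1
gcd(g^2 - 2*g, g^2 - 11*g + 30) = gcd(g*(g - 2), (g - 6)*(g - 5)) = 1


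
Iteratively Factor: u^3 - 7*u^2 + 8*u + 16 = (u - 4)*(u^2 - 3*u - 4) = (u - 4)*(u + 1)*(u - 4)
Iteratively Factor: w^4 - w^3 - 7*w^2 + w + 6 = (w - 1)*(w^3 - 7*w - 6) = (w - 1)*(w + 2)*(w^2 - 2*w - 3) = (w - 3)*(w - 1)*(w + 2)*(w + 1)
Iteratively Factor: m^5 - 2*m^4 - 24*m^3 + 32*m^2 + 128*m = (m)*(m^4 - 2*m^3 - 24*m^2 + 32*m + 128) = m*(m + 4)*(m^3 - 6*m^2 + 32) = m*(m - 4)*(m + 4)*(m^2 - 2*m - 8) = m*(m - 4)^2*(m + 4)*(m + 2)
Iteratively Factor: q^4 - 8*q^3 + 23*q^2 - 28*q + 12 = (q - 2)*(q^3 - 6*q^2 + 11*q - 6) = (q - 2)^2*(q^2 - 4*q + 3) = (q - 3)*(q - 2)^2*(q - 1)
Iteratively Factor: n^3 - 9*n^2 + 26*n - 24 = (n - 4)*(n^2 - 5*n + 6) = (n - 4)*(n - 2)*(n - 3)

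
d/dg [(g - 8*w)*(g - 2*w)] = 2*g - 10*w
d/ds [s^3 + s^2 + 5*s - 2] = 3*s^2 + 2*s + 5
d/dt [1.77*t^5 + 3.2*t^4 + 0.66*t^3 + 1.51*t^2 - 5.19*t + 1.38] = 8.85*t^4 + 12.8*t^3 + 1.98*t^2 + 3.02*t - 5.19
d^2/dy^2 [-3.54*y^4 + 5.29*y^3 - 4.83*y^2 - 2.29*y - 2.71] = -42.48*y^2 + 31.74*y - 9.66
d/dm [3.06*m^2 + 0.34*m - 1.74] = 6.12*m + 0.34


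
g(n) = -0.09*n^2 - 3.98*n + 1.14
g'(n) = -0.18*n - 3.98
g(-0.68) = 3.80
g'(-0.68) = -3.86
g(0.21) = 0.30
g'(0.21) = -4.02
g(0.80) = -2.10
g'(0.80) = -4.12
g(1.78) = -6.23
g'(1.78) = -4.30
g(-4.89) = 18.45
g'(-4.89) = -3.10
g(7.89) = -35.86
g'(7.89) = -5.40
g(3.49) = -13.85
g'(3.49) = -4.61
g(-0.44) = 2.87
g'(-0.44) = -3.90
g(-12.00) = 35.94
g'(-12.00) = -1.82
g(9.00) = -41.97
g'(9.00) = -5.60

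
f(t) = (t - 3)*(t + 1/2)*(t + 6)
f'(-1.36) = -20.47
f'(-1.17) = -20.58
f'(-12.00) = 331.50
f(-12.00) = -1035.00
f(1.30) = -22.34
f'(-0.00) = -16.50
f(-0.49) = -0.19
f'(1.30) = -2.33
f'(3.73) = 51.35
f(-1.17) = 13.49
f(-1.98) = 29.63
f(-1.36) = 17.40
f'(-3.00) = -10.50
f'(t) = (t - 3)*(t + 1/2) + (t - 3)*(t + 6) + (t + 1/2)*(t + 6) = 3*t^2 + 7*t - 33/2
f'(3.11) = 34.29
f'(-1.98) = -18.60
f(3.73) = 30.05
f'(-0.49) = -19.21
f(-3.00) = 45.00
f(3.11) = 3.62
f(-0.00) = -9.00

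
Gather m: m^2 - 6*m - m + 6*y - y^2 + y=m^2 - 7*m - y^2 + 7*y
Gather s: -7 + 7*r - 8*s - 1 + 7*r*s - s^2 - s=7*r - s^2 + s*(7*r - 9) - 8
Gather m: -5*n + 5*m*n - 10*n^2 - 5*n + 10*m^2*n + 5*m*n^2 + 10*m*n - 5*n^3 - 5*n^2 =10*m^2*n + m*(5*n^2 + 15*n) - 5*n^3 - 15*n^2 - 10*n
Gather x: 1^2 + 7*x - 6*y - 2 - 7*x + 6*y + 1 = 0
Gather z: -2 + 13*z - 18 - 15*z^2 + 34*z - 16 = -15*z^2 + 47*z - 36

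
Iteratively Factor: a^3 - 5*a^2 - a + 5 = (a - 5)*(a^2 - 1) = (a - 5)*(a + 1)*(a - 1)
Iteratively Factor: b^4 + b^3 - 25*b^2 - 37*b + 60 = (b - 1)*(b^3 + 2*b^2 - 23*b - 60) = (b - 5)*(b - 1)*(b^2 + 7*b + 12) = (b - 5)*(b - 1)*(b + 4)*(b + 3)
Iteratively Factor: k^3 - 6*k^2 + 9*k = (k)*(k^2 - 6*k + 9) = k*(k - 3)*(k - 3)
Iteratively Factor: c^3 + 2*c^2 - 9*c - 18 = (c + 3)*(c^2 - c - 6) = (c + 2)*(c + 3)*(c - 3)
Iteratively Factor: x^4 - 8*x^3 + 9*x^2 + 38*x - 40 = (x + 2)*(x^3 - 10*x^2 + 29*x - 20) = (x - 5)*(x + 2)*(x^2 - 5*x + 4) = (x - 5)*(x - 1)*(x + 2)*(x - 4)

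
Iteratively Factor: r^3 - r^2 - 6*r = (r - 3)*(r^2 + 2*r) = (r - 3)*(r + 2)*(r)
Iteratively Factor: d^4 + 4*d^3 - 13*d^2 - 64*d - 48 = (d + 1)*(d^3 + 3*d^2 - 16*d - 48) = (d + 1)*(d + 3)*(d^2 - 16) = (d - 4)*(d + 1)*(d + 3)*(d + 4)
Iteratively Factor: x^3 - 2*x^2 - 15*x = (x + 3)*(x^2 - 5*x) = (x - 5)*(x + 3)*(x)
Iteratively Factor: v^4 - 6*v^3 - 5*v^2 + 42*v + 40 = (v - 5)*(v^3 - v^2 - 10*v - 8) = (v - 5)*(v - 4)*(v^2 + 3*v + 2) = (v - 5)*(v - 4)*(v + 2)*(v + 1)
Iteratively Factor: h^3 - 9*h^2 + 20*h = (h - 4)*(h^2 - 5*h) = (h - 5)*(h - 4)*(h)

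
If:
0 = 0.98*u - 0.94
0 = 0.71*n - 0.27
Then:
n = 0.38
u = 0.96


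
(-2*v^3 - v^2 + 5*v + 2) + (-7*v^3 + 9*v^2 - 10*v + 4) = -9*v^3 + 8*v^2 - 5*v + 6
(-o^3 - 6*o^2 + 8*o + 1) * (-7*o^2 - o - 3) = 7*o^5 + 43*o^4 - 47*o^3 + 3*o^2 - 25*o - 3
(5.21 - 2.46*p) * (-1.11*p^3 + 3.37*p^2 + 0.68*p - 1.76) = 2.7306*p^4 - 14.0733*p^3 + 15.8849*p^2 + 7.8724*p - 9.1696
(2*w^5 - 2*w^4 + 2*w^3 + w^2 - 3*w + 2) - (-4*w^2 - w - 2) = 2*w^5 - 2*w^4 + 2*w^3 + 5*w^2 - 2*w + 4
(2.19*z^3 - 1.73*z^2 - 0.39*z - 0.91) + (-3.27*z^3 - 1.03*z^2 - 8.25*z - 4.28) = -1.08*z^3 - 2.76*z^2 - 8.64*z - 5.19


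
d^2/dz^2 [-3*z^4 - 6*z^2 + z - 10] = -36*z^2 - 12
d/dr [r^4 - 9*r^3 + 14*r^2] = r*(4*r^2 - 27*r + 28)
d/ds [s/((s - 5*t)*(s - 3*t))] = -s^2/((s - 5*t)^2*(s - 3*t)^2) + 15*t^2/((s - 5*t)^2*(s - 3*t)^2)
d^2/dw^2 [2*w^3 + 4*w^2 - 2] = 12*w + 8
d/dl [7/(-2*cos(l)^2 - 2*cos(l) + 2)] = -7*(2*cos(l) + 1)*sin(l)/(2*(sin(l)^2 - cos(l))^2)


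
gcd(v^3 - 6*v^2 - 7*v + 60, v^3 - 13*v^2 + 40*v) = v - 5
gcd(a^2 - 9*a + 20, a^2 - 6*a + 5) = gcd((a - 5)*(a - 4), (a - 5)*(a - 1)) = a - 5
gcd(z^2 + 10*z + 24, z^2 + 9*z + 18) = z + 6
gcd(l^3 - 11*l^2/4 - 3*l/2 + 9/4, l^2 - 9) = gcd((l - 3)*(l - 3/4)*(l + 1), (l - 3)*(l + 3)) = l - 3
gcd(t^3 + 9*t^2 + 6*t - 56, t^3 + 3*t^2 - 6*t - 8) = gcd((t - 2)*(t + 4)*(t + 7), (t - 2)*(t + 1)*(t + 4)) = t^2 + 2*t - 8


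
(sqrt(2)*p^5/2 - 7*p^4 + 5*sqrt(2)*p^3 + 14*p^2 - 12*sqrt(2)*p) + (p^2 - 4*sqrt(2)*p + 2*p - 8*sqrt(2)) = sqrt(2)*p^5/2 - 7*p^4 + 5*sqrt(2)*p^3 + 15*p^2 - 16*sqrt(2)*p + 2*p - 8*sqrt(2)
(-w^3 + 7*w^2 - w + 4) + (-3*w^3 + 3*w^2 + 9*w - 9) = -4*w^3 + 10*w^2 + 8*w - 5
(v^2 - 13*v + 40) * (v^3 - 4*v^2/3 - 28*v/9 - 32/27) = v^5 - 43*v^4/3 + 488*v^3/9 - 380*v^2/27 - 2944*v/27 - 1280/27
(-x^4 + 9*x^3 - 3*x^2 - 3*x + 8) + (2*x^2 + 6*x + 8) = -x^4 + 9*x^3 - x^2 + 3*x + 16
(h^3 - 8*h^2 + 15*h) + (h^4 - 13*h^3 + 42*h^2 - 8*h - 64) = h^4 - 12*h^3 + 34*h^2 + 7*h - 64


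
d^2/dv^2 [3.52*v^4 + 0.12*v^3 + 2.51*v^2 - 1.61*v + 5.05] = 42.24*v^2 + 0.72*v + 5.02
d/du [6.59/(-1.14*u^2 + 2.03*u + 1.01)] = (15.0252*u - 13.3777)/(-1.14*u^2 + 2.03*u + 1.01)^2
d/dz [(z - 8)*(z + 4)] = 2*z - 4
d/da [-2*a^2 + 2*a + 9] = 2 - 4*a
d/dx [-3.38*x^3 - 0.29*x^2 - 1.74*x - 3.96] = -10.14*x^2 - 0.58*x - 1.74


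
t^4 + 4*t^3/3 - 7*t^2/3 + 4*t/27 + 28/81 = (t - 2/3)^2*(t + 1/3)*(t + 7/3)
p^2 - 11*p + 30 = (p - 6)*(p - 5)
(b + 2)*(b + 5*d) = b^2 + 5*b*d + 2*b + 10*d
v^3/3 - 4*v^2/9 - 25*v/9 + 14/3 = (v/3 + 1)*(v - 7/3)*(v - 2)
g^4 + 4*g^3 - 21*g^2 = g^2*(g - 3)*(g + 7)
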